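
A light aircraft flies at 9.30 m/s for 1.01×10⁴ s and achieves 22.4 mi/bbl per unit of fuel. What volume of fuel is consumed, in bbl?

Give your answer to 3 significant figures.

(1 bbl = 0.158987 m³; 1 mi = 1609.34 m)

d = v × t = 9.3 × 10100 = 93930 m
22.4 mi/bbl → 226743 m/m³
V = d / (distance per unit fuel) = 93930 / 226743 = 0.414258 m³
In bbl: 0.414258 / 0.158987 = 2.60561 bbl

2.61 bbl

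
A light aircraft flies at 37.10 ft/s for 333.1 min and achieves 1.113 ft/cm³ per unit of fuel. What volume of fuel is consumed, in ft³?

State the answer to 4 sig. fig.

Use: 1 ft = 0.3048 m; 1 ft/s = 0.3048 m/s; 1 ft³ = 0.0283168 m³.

37.10 ft/s → 11.3081 m/s
333.1 min → 19986 s
d = v × t = 11.3081 × 19986 = 226004 m
1.113 ft/cm³ → 339242 m/m³
V = d / (distance per unit fuel) = 226004 / 339242 = 0.666203 m³
In ft³: 0.666203 / 0.0283168 = 23.5268 ft³

23.53 ft³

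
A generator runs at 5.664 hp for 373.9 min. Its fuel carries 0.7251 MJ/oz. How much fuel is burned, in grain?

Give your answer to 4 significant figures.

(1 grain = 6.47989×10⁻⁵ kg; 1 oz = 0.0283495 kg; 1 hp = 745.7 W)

5.664 hp → 4223.64 W
373.9 min → 22434 s
E = P × t = 4223.64 × 22434 = 9.47531×10⁷ J
0.7251 MJ/oz → 2.55772×10⁷ J/kg
m = E / e_s = 9.47531×10⁷ / 2.55772×10⁷ = 3.70459 kg
In grain: 3.70459 / 6.47989×10⁻⁵ = 57170.6 grain

5.717×10⁴ grain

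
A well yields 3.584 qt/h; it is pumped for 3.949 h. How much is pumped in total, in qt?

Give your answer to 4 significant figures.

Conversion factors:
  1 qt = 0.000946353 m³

3.584 qt/h → 9.42147×10⁻⁷ m³/s
3.949 h → 14216.4 s
V = Q × t = 9.42147×10⁻⁷ × 14216.4 = 0.0133939 m³
In qt: 0.0133939 / 0.000946353 = 14.1532 qt

14.15 qt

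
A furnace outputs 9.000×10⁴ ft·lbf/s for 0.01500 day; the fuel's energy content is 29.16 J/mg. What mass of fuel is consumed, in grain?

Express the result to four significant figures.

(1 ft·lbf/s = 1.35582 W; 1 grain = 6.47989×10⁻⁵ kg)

9.000×10⁴ ft·lbf/s → 122024 W
0.01500 day → 1296 s
E = P × t = 122024 × 1296 = 1.58143×10⁸ J
29.16 J/mg → 2.916×10⁷ J/kg
m = E / e_s = 1.58143×10⁸ / 2.916×10⁷ = 5.42329 kg
In grain: 5.42329 / 6.47989×10⁻⁵ = 83694.2 grain

8.369×10⁴ grain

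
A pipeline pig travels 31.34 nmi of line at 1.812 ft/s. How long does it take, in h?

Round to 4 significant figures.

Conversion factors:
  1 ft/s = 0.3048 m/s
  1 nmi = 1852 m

29.19 h

31.34 nmi × 1852 = 58041.7 m
1.812 ft/s × 0.3048 = 0.552298 m/s
t = d / v = 58041.7 m / 0.552298 m/s = 105091 s
105091 s ÷ (3600 s/h) = 29.1919 h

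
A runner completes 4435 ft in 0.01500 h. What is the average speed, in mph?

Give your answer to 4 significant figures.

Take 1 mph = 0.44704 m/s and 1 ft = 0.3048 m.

4435 ft × 0.3048 = 1351.79 m
0.01500 h × 3600 = 54 s
v = d / t = 1351.79 m / 54 s = 25.0331 m/s
25.0331 m/s ÷ (0.44704 m/s/mph) = 55.9974 mph

56.00 mph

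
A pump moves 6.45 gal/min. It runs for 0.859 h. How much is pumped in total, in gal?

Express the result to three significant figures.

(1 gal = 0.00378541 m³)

6.45 gal/min → 4.06932×10⁻⁴ m³/s
0.859 h → 3092.4 s
V = Q × t = 4.06932×10⁻⁴ × 3092.4 = 1.2584 m³
In gal: 1.2584 / 0.00378541 = 332.434 gal

332 gal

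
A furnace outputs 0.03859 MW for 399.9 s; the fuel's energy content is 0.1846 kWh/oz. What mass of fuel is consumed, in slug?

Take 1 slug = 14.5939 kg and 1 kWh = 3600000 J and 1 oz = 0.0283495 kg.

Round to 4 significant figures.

0.03859 MW → 38590 W
E = P × t = 38590 × 399.9 = 1.54321×10⁷ J
0.1846 kWh/oz → 2.34417×10⁷ J/kg
m = E / e_s = 1.54321×10⁷ / 2.34417×10⁷ = 0.658318 kg
In slug: 0.658318 / 14.5939 = 0.0451091 slug

0.04511 slug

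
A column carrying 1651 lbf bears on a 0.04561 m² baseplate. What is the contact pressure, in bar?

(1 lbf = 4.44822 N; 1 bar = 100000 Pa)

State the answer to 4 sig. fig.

1.610 bar

1651 lbf × 4.44822 → 7344.01 N
P = F / A = 7344.01 N / 0.04561 m² = 161018 Pa
161018 Pa ÷ (100000 Pa/bar) = 1.61018 bar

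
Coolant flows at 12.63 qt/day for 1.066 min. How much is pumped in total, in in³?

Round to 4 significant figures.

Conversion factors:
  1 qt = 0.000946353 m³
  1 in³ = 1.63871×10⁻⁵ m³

12.63 qt/day → 1.38338×10⁻⁷ m³/s
1.066 min → 63.96 s
V = Q × t = 1.38338×10⁻⁷ × 63.96 = 8.8481×10⁻⁶ m³
In in³: 8.8481×10⁻⁶ / 1.63871×10⁻⁵ = 0.539943 in³

0.5399 in³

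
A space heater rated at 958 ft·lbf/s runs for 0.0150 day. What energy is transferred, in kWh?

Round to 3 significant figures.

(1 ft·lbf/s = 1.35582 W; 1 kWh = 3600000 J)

0.468 kWh

958 ft·lbf/s × 1.35582 = 1298.88 W
0.0150 day × 86400 = 1296 s
E = P × t = 1298.88 W × 1296 s = 1.68335×10⁶ J
1.68335×10⁶ J ÷ (3600000 J/kWh) = 0.467597 kWh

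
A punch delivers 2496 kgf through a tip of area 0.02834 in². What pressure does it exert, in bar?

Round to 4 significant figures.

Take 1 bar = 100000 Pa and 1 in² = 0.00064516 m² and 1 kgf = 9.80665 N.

2496 kgf × 9.80665 = 24477.4 N
0.02834 in² × 0.00064516 = 1.82838×10⁻⁵ m²
P = F / A = 24477.4 N / 1.82838×10⁻⁵ m² = 1.33875×10⁹ Pa
1.33875×10⁹ Pa ÷ (100000 Pa/bar) = 13387.5 bar

1.339×10⁴ bar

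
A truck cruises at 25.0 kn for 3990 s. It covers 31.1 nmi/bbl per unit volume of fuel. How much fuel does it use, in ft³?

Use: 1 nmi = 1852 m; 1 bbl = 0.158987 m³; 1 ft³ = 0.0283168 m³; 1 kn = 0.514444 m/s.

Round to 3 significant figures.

5.00 ft³

25.0 kn → 12.8611 m/s
d = v × t = 12.8611 × 3990 = 51315.8 m
31.1 nmi/bbl → 362276 m/m³
V = d / (distance per unit fuel) = 51315.8 / 362276 = 0.141648 m³
In ft³: 0.141648 / 0.0283168 = 5.00226 ft³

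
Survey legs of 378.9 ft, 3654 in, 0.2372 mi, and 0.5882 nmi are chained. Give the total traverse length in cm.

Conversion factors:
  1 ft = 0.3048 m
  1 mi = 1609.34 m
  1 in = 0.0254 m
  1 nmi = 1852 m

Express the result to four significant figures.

1.679×10⁵ cm

378.9 ft × 0.3048 = 115.489 m
3654 in × 0.0254 = 92.8116 m
0.2372 mi × 1609.34 = 381.735 m
0.5882 nmi × 1852 = 1089.35 m
Sum: 115.489 + 92.8116 + 381.735 + 1089.35 = 1679.39 m
In cm: 1679.39 / 0.01 = 167939 cm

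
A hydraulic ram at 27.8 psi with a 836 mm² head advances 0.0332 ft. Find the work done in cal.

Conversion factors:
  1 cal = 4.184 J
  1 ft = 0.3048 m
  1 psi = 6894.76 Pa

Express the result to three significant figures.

27.8 psi → 191674 Pa
836 mm² → 8.36×10⁻⁴ m²
F = P × A = 191674 × 8.36×10⁻⁴ = 160.239 N
0.0332 ft → 0.0101194 m
W = F × d = 160.239 × 0.0101194 = 1.62152 J
In cal: 1.62152 / 4.184 = 0.387553 cal

0.388 cal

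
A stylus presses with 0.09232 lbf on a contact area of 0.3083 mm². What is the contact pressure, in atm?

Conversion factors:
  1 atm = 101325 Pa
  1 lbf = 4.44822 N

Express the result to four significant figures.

0.09232 lbf × 4.44822 = 0.41066 N
0.3083 mm² × 10⁻⁶ = 3.083×10⁻⁷ m²
P = F / A = 0.41066 N / 3.083×10⁻⁷ m² = 1.33201×10⁶ Pa
1.33201×10⁶ Pa ÷ (101325 Pa/atm) = 13.1459 atm

13.15 atm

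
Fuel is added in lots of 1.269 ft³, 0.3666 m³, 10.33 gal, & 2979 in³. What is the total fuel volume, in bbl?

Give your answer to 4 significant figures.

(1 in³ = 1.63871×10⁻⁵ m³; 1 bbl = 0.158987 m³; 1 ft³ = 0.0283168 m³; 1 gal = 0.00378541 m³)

1.269 ft³ × 0.0283168 = 0.035934 m³
0.3666 m³ (already m³)
10.33 gal × 0.00378541 = 0.0391033 m³
2979 in³ × 1.63871×10⁻⁵ = 0.0488172 m³
Combined: 0.035934 + 0.3666 + 0.0391033 + 0.0488172 = 0.490454 m³
In bbl: 0.490454 / 0.158987 = 3.08487 bbl

3.085 bbl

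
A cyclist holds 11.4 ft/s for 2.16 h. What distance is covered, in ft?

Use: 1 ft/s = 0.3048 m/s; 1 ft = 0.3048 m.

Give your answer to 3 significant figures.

11.4 ft/s × 0.3048 = 3.47472 m/s
2.16 h × 3600 = 7776 s
d = v × t = 3.47472 m/s × 7776 s = 27019.4 m
27019.4 m ÷ (0.3048 m/ft) = 88646.3 ft

8.86×10⁴ ft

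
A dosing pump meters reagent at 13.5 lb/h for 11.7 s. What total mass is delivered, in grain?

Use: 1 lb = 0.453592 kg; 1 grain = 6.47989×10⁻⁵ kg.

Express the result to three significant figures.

13.5 lb/h → 0.00170097 kg/s
m = ṁ × t = 0.00170097 × 11.7 = 0.0199013 kg
In grain: 0.0199013 / 6.47989×10⁻⁵ = 307.124 grain

307 grain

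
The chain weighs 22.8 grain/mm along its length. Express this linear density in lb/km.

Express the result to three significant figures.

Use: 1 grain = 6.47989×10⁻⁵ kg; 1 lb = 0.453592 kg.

22.8 grain/mm × 6.47989×10⁻⁵ kg/grain ÷ 0.001 m/mm = 1.47741 kg/m
1.47741 kg/m ÷ 0.453592 kg/lb × 1000 m/km = 3257.13 lb/km

3260 lb/km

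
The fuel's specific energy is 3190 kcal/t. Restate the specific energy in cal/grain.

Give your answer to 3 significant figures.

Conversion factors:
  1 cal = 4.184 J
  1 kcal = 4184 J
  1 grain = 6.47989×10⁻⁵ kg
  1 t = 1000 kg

0.207 cal/grain

3190 kcal/t × 4184 J/kcal ÷ 1000 kg/t = 13347 J/kg
13347 J/kg ÷ 4.184 J/cal × 6.47989×10⁻⁵ kg/grain = 0.206709 cal/grain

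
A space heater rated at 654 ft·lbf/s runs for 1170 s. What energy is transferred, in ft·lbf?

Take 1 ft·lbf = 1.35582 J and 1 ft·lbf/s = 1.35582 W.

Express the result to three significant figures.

654 ft·lbf/s × 1.35582 → 886.706 W
E = P × t = 886.706 W × 1170 s = 1.03745×10⁶ J
1.03745×10⁶ J ÷ (1.35582 J/ft·lbf) = 765183 ft·lbf

7.65×10⁵ ft·lbf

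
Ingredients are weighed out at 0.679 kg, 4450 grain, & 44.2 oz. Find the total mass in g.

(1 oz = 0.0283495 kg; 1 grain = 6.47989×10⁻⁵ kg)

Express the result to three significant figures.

2220 g

0.679 kg (already kg)
4450 grain × 6.47989×10⁻⁵ → 0.288355 kg
44.2 oz × 0.0283495 → 1.25305 kg
Combined: 0.679 + 0.288355 + 1.25305 = 2.2204 kg
In g: 2.2204 / 0.001 = 2220.4 g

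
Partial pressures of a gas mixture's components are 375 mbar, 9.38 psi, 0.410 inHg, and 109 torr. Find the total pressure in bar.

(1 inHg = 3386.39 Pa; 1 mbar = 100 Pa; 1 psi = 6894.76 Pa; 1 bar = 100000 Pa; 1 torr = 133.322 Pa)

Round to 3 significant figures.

375 mbar × 100 = 37500 Pa
9.38 psi × 6894.76 = 64672.8 Pa
0.410 inHg × 3386.39 = 1388.42 Pa
109 torr × 133.322 = 14532.1 Pa
Combined: 37500 + 64672.8 + 1388.42 + 14532.1 = 118093 Pa
In bar: 118093 / 100000 = 1.18093 bar

1.18 bar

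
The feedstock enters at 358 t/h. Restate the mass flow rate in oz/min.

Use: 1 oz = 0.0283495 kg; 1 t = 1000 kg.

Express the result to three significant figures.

2.10×10⁵ oz/min

358 t/h × 1000 kg/t ÷ 3600 s/h = 99.4444 kg/s
99.4444 kg/s ÷ 0.0283495 kg/oz × 60 s/min = 210468 oz/min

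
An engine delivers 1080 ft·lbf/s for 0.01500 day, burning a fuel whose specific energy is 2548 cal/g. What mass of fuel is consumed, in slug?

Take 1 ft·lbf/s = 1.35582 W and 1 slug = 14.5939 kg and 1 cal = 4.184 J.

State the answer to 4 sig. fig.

0.01220 slug

1080 ft·lbf/s → 1464.29 W
0.01500 day → 1296 s
E = P × t = 1464.29 × 1296 = 1.89772×10⁶ J
2548 cal/g → 1.06608×10⁷ J/kg
m = E / e_s = 1.89772×10⁶ / 1.06608×10⁷ = 0.178009 kg
In slug: 0.178009 / 14.5939 = 0.0121975 slug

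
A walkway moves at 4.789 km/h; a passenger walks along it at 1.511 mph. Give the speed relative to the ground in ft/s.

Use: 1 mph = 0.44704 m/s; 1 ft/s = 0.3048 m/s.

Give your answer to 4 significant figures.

6.581 ft/s

4.789 km/h × (1/3.6) = 1.33028 m/s
1.511 mph × 0.44704 = 0.675477 m/s
Combined: 1.33028 + 0.675477 = 2.00576 m/s
In ft/s: 2.00576 / 0.3048 = 6.58058 ft/s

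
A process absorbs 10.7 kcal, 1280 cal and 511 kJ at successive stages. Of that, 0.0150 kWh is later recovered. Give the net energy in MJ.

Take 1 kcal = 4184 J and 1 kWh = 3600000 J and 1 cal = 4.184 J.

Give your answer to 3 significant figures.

0.507 MJ

10.7 kcal × 4184 → 44768.8 J
1280 cal × 4.184 → 5355.52 J
511 kJ × 1000 → 511000 J
0.0150 kWh × 3600000 → 54000 J
Net: 44768.8 + 5355.52 + 511000 − 54000 = 507124 J
In MJ: 507124 / 1000000 = 0.507124 MJ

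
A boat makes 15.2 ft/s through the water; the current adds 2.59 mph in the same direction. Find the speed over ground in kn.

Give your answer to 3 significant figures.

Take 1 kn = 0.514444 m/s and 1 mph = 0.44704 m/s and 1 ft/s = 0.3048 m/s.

15.2 ft/s × 0.3048 = 4.63296 m/s
2.59 mph × 0.44704 = 1.15783 m/s
Total: 4.63296 + 1.15783 = 5.79079 m/s
In kn: 5.79079 / 0.514444 = 11.2564 kn

11.3 kn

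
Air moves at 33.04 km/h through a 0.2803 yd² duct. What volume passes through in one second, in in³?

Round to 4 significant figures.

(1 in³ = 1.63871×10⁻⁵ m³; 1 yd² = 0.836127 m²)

1.313×10⁵ in³

33.04 km/h × (1/3.6) → 9.17778 m/s
0.2803 yd² × 0.836127 → 0.234366 m²
V = v × A × t = 9.17778 m/s × 0.234366 m² × 1 s = 2.15096 m³
2.15096 m³ ÷ (1.63871×10⁻⁵ m³/in³) = 131259 in³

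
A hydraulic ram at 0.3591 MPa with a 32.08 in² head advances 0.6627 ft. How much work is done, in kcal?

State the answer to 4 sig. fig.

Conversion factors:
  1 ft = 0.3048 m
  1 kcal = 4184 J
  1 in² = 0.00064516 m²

0.3588 kcal

0.3591 MPa → 359100 Pa
32.08 in² → 0.0206967 m²
F = P × A = 359100 × 0.0206967 = 7432.18 N
0.6627 ft → 0.201991 m
W = F × d = 7432.18 × 0.201991 = 1501.23 J
In kcal: 1501.23 / 4184 = 0.358803 kcal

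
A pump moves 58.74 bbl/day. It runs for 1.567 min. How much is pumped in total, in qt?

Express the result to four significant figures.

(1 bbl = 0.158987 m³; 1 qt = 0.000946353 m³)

10.74 qt

58.74 bbl/day → 1.08089×10⁻⁴ m³/s
1.567 min → 94.02 s
V = Q × t = 1.08089×10⁻⁴ × 94.02 = 0.0101625 m³
In qt: 0.0101625 / 0.000946353 = 10.7386 qt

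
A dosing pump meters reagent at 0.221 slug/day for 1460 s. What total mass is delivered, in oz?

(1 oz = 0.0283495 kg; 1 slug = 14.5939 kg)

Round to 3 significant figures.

0.221 slug/day → 3.73293×10⁻⁵ kg/s
m = ṁ × t = 3.73293×10⁻⁵ × 1460 = 0.0545008 kg
In oz: 0.0545008 / 0.0283495 = 1.92246 oz

1.92 oz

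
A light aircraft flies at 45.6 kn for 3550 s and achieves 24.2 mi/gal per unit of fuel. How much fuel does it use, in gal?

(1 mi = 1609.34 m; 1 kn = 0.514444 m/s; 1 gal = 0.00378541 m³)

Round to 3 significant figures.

2.14 gal

45.6 kn → 23.4586 m/s
d = v × t = 23.4586 × 3550 = 83278 m
24.2 mi/gal → 1.02885×10⁷ m/m³
V = d / (distance per unit fuel) = 83278 / 1.02885×10⁷ = 0.00809428 m³
In gal: 0.00809428 / 0.00378541 = 2.13828 gal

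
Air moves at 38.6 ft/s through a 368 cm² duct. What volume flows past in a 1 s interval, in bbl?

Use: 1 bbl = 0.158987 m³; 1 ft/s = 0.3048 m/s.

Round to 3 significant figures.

2.72 bbl

38.6 ft/s × 0.3048 → 11.7653 m/s
368 cm² × 0.0001 → 0.0368 m²
V = v × A × t = 11.7653 m/s × 0.0368 m² × 1 s = 0.432963 m³
0.432963 m³ ÷ (0.158987 m³/bbl) = 2.72326 bbl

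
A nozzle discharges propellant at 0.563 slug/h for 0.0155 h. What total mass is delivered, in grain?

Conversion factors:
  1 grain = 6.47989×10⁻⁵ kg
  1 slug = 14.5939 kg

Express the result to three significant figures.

1970 grain

0.563 slug/h → 0.00228232 kg/s
0.0155 h → 55.8 s
m = ṁ × t = 0.00228232 × 55.8 = 0.127353 kg
In grain: 0.127353 / 6.47989×10⁻⁵ = 1965.36 grain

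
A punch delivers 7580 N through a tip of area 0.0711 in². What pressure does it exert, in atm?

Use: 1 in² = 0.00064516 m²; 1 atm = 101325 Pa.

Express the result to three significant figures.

1630 atm

0.0711 in² × 0.00064516 → 4.58709×10⁻⁵ m²
P = F / A = 7580 N / 4.58709×10⁻⁵ m² = 1.65246×10⁸ Pa
1.65246×10⁸ Pa ÷ (101325 Pa/atm) = 1630.85 atm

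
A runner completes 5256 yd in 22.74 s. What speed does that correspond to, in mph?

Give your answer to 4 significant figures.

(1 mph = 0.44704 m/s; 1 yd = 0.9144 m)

472.8 mph

5256 yd × 0.9144 → 4806.09 m
v = d / t = 4806.09 m / 22.74 s = 211.35 m/s
211.35 m/s ÷ (0.44704 m/s/mph) = 472.776 mph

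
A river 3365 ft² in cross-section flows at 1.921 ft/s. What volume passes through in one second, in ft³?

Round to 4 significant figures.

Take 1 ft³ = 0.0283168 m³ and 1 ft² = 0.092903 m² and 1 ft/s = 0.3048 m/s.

1.921 ft/s × 0.3048 → 0.585521 m/s
3365 ft² × 0.092903 → 312.619 m²
V = v × A × t = 0.585521 m/s × 312.619 m² × 1 s = 183.045 m³
183.045 m³ ÷ (0.0283168 m³/ft³) = 6464.18 ft³

6464 ft³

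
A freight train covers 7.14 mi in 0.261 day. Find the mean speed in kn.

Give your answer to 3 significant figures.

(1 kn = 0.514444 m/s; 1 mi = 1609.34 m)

7.14 mi × 1609.34 → 11490.7 m
0.261 day × 86400 → 22550.4 s
v = d / t = 11490.7 m / 22550.4 s = 0.509556 m/s
0.509556 m/s ÷ (0.514444 m/s/kn) = 0.990498 kn

0.990 kn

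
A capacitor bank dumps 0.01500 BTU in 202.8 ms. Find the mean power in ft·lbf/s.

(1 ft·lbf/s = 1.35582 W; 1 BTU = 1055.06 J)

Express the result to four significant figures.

0.01500 BTU × 1055.06 = 15.8259 J
202.8 ms × 0.001 = 0.2028 s
P = E / t = 15.8259 J / 0.2028 s = 78.037 W
78.037 W ÷ (1.35582 W/ft·lbf/s) = 57.5571 ft·lbf/s

57.56 ft·lbf/s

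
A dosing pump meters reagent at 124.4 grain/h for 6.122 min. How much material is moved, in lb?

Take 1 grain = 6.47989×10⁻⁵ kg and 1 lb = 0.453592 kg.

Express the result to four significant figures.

0.001813 lb

124.4 grain/h → 2.23916×10⁻⁶ kg/s
6.122 min → 367.32 s
m = ṁ × t = 2.23916×10⁻⁶ × 367.32 = 8.22488×10⁻⁴ kg
In lb: 8.22488×10⁻⁴ / 0.453592 = 0.00181328 lb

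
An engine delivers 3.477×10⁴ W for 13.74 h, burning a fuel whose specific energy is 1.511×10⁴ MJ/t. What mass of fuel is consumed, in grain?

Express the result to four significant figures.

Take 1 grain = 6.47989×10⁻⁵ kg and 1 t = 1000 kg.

13.74 h → 49464 s
E = P × t = 34770 × 49464 = 1.71986×10⁹ J
1.511×10⁴ MJ/t → 1.511×10⁷ J/kg
m = E / e_s = 1.71986×10⁹ / 1.511×10⁷ = 113.823 kg
In grain: 113.823 / 6.47989×10⁻⁵ = 1.75656×10⁶ grain

1.757×10⁶ grain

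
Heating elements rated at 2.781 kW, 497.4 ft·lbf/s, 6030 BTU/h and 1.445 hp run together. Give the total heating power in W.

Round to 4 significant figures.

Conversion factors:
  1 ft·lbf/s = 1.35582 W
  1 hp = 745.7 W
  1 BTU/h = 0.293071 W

6300 W

2.781 kW × 1000 = 2781 W
497.4 ft·lbf/s × 1.35582 = 674.385 W
6030 BTU/h × 0.293071 = 1767.22 W
1.445 hp × 745.7 = 1077.54 W
Combined: 2781 + 674.385 + 1767.22 + 1077.54 = 6300.14 W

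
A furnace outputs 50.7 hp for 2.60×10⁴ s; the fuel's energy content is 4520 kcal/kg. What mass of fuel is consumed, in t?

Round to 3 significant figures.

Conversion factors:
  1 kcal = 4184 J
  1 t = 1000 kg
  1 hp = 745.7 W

50.7 hp → 37807 W
E = P × t = 37807 × 26000 = 9.82982×10⁸ J
4520 kcal/kg → 1.89117×10⁷ J/kg
m = E / e_s = 9.82982×10⁸ / 1.89117×10⁷ = 51.9775 kg
In t: 51.9775 / 1000 = 0.0519775 t

0.0520 t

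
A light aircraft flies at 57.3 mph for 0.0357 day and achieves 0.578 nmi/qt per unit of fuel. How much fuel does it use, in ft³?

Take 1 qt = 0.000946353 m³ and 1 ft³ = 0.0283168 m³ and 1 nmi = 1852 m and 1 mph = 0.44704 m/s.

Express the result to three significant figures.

2.47 ft³

57.3 mph → 25.6154 m/s
0.0357 day → 3084.48 s
d = v × t = 25.6154 × 3084.48 = 79010.2 m
0.578 nmi/qt → 1.13114×10⁶ m/m³
V = d / (distance per unit fuel) = 79010.2 / 1.13114×10⁶ = 0.0698501 m³
In ft³: 0.0698501 / 0.0283168 = 2.46674 ft³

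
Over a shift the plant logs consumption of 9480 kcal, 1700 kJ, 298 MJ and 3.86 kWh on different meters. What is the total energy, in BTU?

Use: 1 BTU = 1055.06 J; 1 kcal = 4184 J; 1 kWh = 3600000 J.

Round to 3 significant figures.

3.35×10⁵ BTU

9480 kcal × 4184 = 3.96643×10⁷ J
1700 kJ × 1000 = 1.7×10⁶ J
298 MJ × 1000000 = 2.98×10⁸ J
3.86 kWh × 3600000 = 1.3896×10⁷ J
Total: 3.96643×10⁷ + 1.7×10⁶ + 2.98×10⁸ + 1.3896×10⁷ = 3.5326×10⁸ J
In BTU: 3.5326×10⁸ / 1055.06 = 334825 BTU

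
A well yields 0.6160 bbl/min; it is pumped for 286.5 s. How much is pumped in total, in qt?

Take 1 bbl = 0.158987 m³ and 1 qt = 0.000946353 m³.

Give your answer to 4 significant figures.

0.6160 bbl/min → 0.00163227 m³/s
V = Q × t = 0.00163227 × 286.5 = 0.467645 m³
In qt: 0.467645 / 0.000946353 = 494.155 qt

494.2 qt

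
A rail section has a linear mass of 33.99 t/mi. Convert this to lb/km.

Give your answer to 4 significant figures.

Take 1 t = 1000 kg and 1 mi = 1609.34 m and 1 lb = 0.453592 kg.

33.99 t/mi × 1000 kg/t ÷ 1609.34 m/mi = 21.1205 kg/m
21.1205 kg/m ÷ 0.453592 kg/lb × 1000 m/km = 46562.8 lb/km

4.656×10⁴ lb/km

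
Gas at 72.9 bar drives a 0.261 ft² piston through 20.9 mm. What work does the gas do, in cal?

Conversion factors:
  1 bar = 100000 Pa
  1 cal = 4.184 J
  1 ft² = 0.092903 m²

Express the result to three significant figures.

883 cal

72.9 bar → 7.29×10⁶ Pa
0.261 ft² → 0.0242477 m²
F = P × A = 7.29×10⁶ × 0.0242477 = 176766 N
20.9 mm → 0.0209 m
W = F × d = 176766 × 0.0209 = 3694.41 J
In cal: 3694.41 / 4.184 = 882.985 cal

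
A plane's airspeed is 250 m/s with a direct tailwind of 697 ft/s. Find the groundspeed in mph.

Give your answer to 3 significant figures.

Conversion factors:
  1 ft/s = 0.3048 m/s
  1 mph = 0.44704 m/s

1030 mph

250 m/s (already m/s)
697 ft/s × 0.3048 = 212.446 m/s
Total: 250 + 212.446 = 462.446 m/s
In mph: 462.446 / 0.44704 = 1034.46 mph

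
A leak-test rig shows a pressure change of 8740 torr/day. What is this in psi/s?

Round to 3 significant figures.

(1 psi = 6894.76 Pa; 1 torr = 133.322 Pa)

8740 torr/day × 133.322 Pa/torr ÷ 86400 s/day = 13.4865 Pa/s
13.4865 Pa/s ÷ 6894.76 Pa/psi = 0.00195605 psi/s

0.00196 psi/s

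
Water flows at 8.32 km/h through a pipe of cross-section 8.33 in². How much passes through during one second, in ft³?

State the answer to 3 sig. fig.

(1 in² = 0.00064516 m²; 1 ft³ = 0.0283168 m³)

0.439 ft³

8.32 km/h × (1/3.6) → 2.31111 m/s
8.33 in² × 0.00064516 → 0.00537418 m²
V = v × A × t = 2.31111 m/s × 0.00537418 m² × 1 s = 0.0124203 m³
0.0124203 m³ ÷ (0.0283168 m³/ft³) = 0.438619 ft³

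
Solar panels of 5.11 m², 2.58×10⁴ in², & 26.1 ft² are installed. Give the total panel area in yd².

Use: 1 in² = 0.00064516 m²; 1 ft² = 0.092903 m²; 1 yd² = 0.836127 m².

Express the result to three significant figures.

28.9 yd²

5.11 m² (already m²)
2.58×10⁴ in² × 0.00064516 → 16.6451 m²
26.1 ft² × 0.092903 → 2.42477 m²
Sum: 5.11 + 16.6451 + 2.42477 = 24.1799 m²
In yd²: 24.1799 / 0.836127 = 28.9189 yd²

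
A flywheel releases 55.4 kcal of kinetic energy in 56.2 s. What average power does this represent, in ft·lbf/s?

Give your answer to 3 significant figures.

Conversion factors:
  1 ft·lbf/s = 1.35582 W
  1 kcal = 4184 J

3040 ft·lbf/s

55.4 kcal × 4184 → 231794 J
P = E / t = 231794 J / 56.2 s = 4124.45 W
4124.45 W ÷ (1.35582 W/ft·lbf/s) = 3042.03 ft·lbf/s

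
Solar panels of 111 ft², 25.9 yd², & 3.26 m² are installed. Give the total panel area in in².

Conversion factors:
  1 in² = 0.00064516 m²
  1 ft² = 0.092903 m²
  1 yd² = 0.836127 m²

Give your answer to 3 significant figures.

5.46×10⁴ in²

111 ft² × 0.092903 → 10.3122 m²
25.9 yd² × 0.836127 → 21.6557 m²
3.26 m² (already m²)
Combined: 10.3122 + 21.6557 + 3.26 = 35.2279 m²
In in²: 35.2279 / 0.00064516 = 54603.4 in²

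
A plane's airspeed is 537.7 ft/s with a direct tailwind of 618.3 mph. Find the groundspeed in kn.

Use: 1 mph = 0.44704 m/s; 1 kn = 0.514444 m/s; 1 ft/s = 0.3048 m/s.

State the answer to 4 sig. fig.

855.9 kn

537.7 ft/s × 0.3048 = 163.891 m/s
618.3 mph × 0.44704 = 276.405 m/s
Sum: 163.891 + 276.405 = 440.296 m/s
In kn: 440.296 / 0.514444 = 855.868 kn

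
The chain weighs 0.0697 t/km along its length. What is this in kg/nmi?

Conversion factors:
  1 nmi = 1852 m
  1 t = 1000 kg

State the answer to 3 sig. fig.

0.0697 t/km × 1000 kg/t ÷ 1000 m/km = 0.0697 kg/m
0.0697 kg/m × 1852 m/nmi = 129.084 kg/nmi

129 kg/nmi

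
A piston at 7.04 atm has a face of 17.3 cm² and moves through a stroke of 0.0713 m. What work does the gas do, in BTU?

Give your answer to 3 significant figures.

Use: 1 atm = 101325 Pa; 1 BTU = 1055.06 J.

7.04 atm → 713328 Pa
17.3 cm² → 0.00173 m²
F = P × A = 713328 × 0.00173 = 1234.06 N
W = F × d = 1234.06 × 0.0713 = 87.9885 J
In BTU: 87.9885 / 1055.06 = 0.0833967 BTU

0.0834 BTU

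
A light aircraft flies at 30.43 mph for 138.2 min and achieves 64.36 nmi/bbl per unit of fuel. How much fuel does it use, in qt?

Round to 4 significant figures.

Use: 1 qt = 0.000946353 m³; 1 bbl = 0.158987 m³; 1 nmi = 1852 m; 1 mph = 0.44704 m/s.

30.43 mph → 13.6034 m/s
138.2 min → 8292 s
d = v × t = 13.6034 × 8292 = 112799 m
64.36 nmi/bbl → 749714 m/m³
V = d / (distance per unit fuel) = 112799 / 749714 = 0.150456 m³
In qt: 0.150456 / 0.000946353 = 158.985 qt

159.0 qt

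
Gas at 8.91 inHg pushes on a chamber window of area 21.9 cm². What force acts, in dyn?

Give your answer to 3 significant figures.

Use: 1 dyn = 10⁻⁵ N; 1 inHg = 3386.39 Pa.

8.91 inHg × 3386.39 → 30172.7 Pa
21.9 cm² × 0.0001 → 0.00219 m²
F = P × A = 30172.7 Pa × 0.00219 m² = 66.0782 N
66.0782 N ÷ (10⁻⁵ N/dyn) = 6.60782×10⁶ dyn

6.61×10⁶ dyn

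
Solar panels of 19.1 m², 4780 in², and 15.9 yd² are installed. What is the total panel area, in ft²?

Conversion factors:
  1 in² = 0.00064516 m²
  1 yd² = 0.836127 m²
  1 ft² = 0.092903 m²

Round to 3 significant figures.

19.1 m² (already m²)
4780 in² × 0.00064516 = 3.08386 m²
15.9 yd² × 0.836127 = 13.2944 m²
Sum: 19.1 + 3.08386 + 13.2944 = 35.4783 m²
In ft²: 35.4783 / 0.092903 = 381.885 ft²

382 ft²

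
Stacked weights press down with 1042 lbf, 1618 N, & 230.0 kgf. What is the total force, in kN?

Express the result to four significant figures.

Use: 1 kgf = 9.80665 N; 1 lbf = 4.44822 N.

8.509 kN

1042 lbf × 4.44822 = 4635.05 N
1618 N (already N)
230.0 kgf × 9.80665 = 2255.53 N
Combined: 4635.05 + 1618 + 2255.53 = 8508.58 N
In kN: 8508.58 / 1000 = 8.50858 kN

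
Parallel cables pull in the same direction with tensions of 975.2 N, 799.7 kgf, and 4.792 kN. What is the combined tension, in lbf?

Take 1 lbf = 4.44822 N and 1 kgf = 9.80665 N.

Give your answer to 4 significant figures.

3060 lbf

975.2 N (already N)
799.7 kgf × 9.80665 = 7842.38 N
4.792 kN × 1000 = 4792 N
Combined: 975.2 + 7842.38 + 4792 = 13609.6 N
In lbf: 13609.6 / 4.44822 = 3059.56 lbf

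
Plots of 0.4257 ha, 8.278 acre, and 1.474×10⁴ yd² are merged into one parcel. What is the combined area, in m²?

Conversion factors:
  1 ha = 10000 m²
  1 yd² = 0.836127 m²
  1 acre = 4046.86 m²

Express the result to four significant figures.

0.4257 ha × 10000 = 4257 m²
8.278 acre × 4046.86 = 33499.9 m²
1.474×10⁴ yd² × 0.836127 = 12324.5 m²
Total: 4257 + 33499.9 + 12324.5 = 50081.4 m²

5.008×10⁴ m²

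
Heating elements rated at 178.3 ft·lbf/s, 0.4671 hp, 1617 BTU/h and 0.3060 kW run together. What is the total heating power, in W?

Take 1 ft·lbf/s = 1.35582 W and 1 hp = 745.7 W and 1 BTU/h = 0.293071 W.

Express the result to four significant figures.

1370 W

178.3 ft·lbf/s × 1.35582 = 241.743 W
0.4671 hp × 745.7 = 348.316 W
1617 BTU/h × 0.293071 = 473.896 W
0.3060 kW × 1000 = 306 W
Total: 241.743 + 348.316 + 473.896 + 306 = 1369.96 W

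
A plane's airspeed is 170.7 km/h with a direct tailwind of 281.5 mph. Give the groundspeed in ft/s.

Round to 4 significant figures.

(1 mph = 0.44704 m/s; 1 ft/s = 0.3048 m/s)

170.7 km/h × (1/3.6) → 47.4167 m/s
281.5 mph × 0.44704 → 125.842 m/s
Combined: 47.4167 + 125.842 = 173.259 m/s
In ft/s: 173.259 / 0.3048 = 568.435 ft/s

568.4 ft/s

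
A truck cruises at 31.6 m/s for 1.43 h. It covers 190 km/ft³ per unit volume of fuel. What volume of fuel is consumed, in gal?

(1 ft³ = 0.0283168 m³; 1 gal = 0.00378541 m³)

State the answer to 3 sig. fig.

6.40 gal

1.43 h → 5148 s
d = v × t = 31.6 × 5148 = 162677 m
190 km/ft³ → 6.7098×10⁶ m/m³
V = d / (distance per unit fuel) = 162677 / 6.7098×10⁶ = 0.0242447 m³
In gal: 0.0242447 / 0.00378541 = 6.40478 gal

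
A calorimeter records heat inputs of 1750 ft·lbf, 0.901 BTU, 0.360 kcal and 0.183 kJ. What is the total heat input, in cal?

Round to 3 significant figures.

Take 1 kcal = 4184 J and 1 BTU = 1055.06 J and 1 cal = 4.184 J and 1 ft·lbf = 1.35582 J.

1750 ft·lbf × 1.35582 = 2372.68 J
0.901 BTU × 1055.06 = 950.609 J
0.360 kcal × 4184 = 1506.24 J
0.183 kJ × 1000 = 183 J
Total: 2372.68 + 950.609 + 1506.24 + 183 = 5012.53 J
In cal: 5012.53 / 4.184 = 1198.02 cal

1200 cal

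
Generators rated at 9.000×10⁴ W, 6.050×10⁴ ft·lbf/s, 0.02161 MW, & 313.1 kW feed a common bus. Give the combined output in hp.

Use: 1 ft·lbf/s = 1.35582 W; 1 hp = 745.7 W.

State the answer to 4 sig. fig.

679.5 hp

9.000×10⁴ W (already W)
6.050×10⁴ ft·lbf/s × 1.35582 = 82027.1 W
0.02161 MW × 1000000 = 21610 W
313.1 kW × 1000 = 313100 W
Sum: 90000 + 82027.1 + 21610 + 313100 = 506737 W
In hp: 506737 / 745.7 = 679.545 hp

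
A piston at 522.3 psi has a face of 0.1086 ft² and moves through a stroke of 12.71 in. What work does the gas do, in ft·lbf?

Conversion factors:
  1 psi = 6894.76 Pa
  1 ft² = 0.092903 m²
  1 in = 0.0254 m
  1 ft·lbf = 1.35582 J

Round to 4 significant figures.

522.3 psi → 3.60113×10⁶ Pa
0.1086 ft² → 0.0100893 m²
F = P × A = 3.60113×10⁶ × 0.0100893 = 36332.9 N
12.71 in → 0.322834 m
W = F × d = 36332.9 × 0.322834 = 11729.5 J
In ft·lbf: 11729.5 / 1.35582 = 8651.22 ft·lbf

8651 ft·lbf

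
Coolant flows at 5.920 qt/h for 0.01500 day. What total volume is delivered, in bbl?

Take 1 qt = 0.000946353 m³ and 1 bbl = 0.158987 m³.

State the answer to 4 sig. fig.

0.01269 bbl

5.920 qt/h → 1.55622×10⁻⁶ m³/s
0.01500 day → 1296 s
V = Q × t = 1.55622×10⁻⁶ × 1296 = 0.00201686 m³
In bbl: 0.00201686 / 0.158987 = 0.0126857 bbl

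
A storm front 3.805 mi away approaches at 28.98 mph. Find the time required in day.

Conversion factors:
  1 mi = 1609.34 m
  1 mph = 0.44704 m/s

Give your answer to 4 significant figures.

3.805 mi × 1609.34 = 6123.54 m
28.98 mph × 0.44704 = 12.9552 m/s
t = d / v = 6123.54 m / 12.9552 m/s = 472.67 s
472.67 s ÷ (86400 s/day) = 0.00547072 day

0.005471 day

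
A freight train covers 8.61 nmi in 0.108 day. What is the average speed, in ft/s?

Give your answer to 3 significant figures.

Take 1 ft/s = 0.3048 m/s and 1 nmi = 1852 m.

5.61 ft/s

8.61 nmi × 1852 → 15945.7 m
0.108 day × 86400 → 9331.2 s
v = d / t = 15945.7 m / 9331.2 s = 1.70886 m/s
1.70886 m/s ÷ (0.3048 m/s/ft/s) = 5.6065 ft/s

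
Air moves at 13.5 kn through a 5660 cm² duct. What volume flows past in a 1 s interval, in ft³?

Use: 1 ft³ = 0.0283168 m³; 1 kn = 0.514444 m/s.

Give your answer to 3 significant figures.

13.5 kn × 0.514444 → 6.94499 m/s
5660 cm² × 0.0001 → 0.566 m²
V = v × A × t = 6.94499 m/s × 0.566 m² × 1 s = 3.93086 m³
3.93086 m³ ÷ (0.0283168 m³/ft³) = 138.817 ft³

139 ft³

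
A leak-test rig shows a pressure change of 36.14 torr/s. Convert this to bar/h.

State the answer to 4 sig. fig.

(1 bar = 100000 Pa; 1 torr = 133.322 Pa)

36.14 torr/s × 133.322 Pa/torr = 4818.26 Pa/s
4818.26 Pa/s ÷ 100000 Pa/bar × 3600 s/h = 173.457 bar/h

173.5 bar/h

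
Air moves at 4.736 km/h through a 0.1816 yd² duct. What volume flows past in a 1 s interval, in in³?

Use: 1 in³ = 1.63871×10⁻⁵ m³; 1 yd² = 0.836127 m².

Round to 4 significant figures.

4.736 km/h × (1/3.6) → 1.31556 m/s
0.1816 yd² × 0.836127 → 0.151841 m²
V = v × A × t = 1.31556 m/s × 0.151841 m² × 1 s = 0.199756 m³
0.199756 m³ ÷ (1.63871×10⁻⁵ m³/in³) = 12189.8 in³

1.219×10⁴ in³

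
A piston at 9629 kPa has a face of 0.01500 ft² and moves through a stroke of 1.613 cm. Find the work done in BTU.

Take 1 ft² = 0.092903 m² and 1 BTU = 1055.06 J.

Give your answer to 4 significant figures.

0.2051 BTU

9629 kPa → 9.629×10⁶ Pa
0.01500 ft² → 0.00139354 m²
F = P × A = 9.629×10⁶ × 0.00139354 = 13418.4 N
1.613 cm → 0.01613 m
W = F × d = 13418.4 × 0.01613 = 216.439 J
In BTU: 216.439 / 1055.06 = 0.205144 BTU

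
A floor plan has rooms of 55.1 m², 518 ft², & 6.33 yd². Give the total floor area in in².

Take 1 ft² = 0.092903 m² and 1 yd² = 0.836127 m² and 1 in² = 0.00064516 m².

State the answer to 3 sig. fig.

1.68×10⁵ in²

55.1 m² (already m²)
518 ft² × 0.092903 = 48.1238 m²
6.33 yd² × 0.836127 = 5.29268 m²
Total: 55.1 + 48.1238 + 5.29268 = 108.516 m²
In in²: 108.516 / 0.00064516 = 168200 in²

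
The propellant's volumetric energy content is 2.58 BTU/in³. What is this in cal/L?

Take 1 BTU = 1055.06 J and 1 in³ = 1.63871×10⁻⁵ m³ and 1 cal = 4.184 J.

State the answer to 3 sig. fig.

3.97×10⁴ cal/L

2.58 BTU/in³ × 1055.06 J/BTU ÷ 1.63871×10⁻⁵ m³/in³ = 1.6611×10⁸ J/m³
1.6611×10⁸ J/m³ ÷ 4.184 J/cal × 0.001 m³/L = 39701.2 cal/L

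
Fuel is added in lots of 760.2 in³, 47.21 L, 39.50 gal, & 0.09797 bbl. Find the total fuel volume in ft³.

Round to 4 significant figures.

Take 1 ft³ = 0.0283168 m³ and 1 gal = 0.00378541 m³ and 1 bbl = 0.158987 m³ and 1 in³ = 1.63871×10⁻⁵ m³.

760.2 in³ × 1.63871×10⁻⁵ = 0.0124575 m³
47.21 L × 0.001 = 0.04721 m³
39.50 gal × 0.00378541 = 0.149524 m³
0.09797 bbl × 0.158987 = 0.015576 m³
Total: 0.0124575 + 0.04721 + 0.149524 + 0.015576 = 0.224767 m³
In ft³: 0.224767 / 0.0283168 = 7.93758 ft³

7.938 ft³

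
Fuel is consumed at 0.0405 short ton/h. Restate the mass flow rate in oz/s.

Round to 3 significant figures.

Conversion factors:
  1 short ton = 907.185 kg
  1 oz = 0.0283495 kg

0.360 oz/s

0.0405 short ton/h × 907.185 kg/short ton ÷ 3600 s/h = 0.0102058 kg/s
0.0102058 kg/s ÷ 0.0283495 kg/oz = 0.359999 oz/s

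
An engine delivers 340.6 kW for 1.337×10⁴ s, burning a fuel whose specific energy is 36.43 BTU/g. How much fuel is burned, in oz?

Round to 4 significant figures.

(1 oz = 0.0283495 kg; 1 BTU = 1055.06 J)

340.6 kW → 340600 W
E = P × t = 340600 × 13370 = 4.55382×10⁹ J
36.43 BTU/g → 3.84358×10⁷ J/kg
m = E / e_s = 4.55382×10⁹ / 3.84358×10⁷ = 118.479 kg
In oz: 118.479 / 0.0283495 = 4179.23 oz

4179 oz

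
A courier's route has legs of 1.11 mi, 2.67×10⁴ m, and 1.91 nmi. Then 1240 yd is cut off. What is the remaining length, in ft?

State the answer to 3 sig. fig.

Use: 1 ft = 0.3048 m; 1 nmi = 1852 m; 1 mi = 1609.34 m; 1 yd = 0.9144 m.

1.01×10⁵ ft

1.11 mi × 1609.34 = 1786.37 m
2.67×10⁴ m (already m)
1.91 nmi × 1852 = 3537.32 m
1240 yd × 0.9144 = 1133.86 m
Net: 1786.37 + 26700 + 3537.32 − 1133.86 = 30889.8 m
In ft: 30889.8 / 0.3048 = 101344 ft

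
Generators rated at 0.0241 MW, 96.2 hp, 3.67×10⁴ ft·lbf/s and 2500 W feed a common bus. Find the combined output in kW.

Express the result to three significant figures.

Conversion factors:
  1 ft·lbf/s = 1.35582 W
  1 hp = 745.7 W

148 kW

0.0241 MW × 1000000 = 24100 W
96.2 hp × 745.7 = 71736.3 W
3.67×10⁴ ft·lbf/s × 1.35582 = 49758.6 W
2500 W (already W)
Total: 24100 + 71736.3 + 49758.6 + 2500 = 148095 W
In kW: 148095 / 1000 = 148.095 kW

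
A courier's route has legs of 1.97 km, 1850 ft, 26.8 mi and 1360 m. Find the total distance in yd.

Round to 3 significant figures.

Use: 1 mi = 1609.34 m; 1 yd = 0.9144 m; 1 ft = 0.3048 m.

1.97 km × 1000 → 1970 m
1850 ft × 0.3048 → 563.88 m
26.8 mi × 1609.34 → 43130.3 m
1360 m (already m)
Total: 1970 + 563.88 + 43130.3 + 1360 = 47024.2 m
In yd: 47024.2 / 0.9144 = 51426.3 yd

5.14×10⁴ yd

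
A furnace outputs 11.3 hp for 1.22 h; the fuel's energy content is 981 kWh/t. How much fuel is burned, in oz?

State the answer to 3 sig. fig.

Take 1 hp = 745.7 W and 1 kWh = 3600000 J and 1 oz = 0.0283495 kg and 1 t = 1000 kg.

370 oz

11.3 hp → 8426.41 W
1.22 h → 4392 s
E = P × t = 8426.41 × 4392 = 3.70088×10⁷ J
981 kWh/t → 3.5316×10⁶ J/kg
m = E / e_s = 3.70088×10⁷ / 3.5316×10⁶ = 10.4793 kg
In oz: 10.4793 / 0.0283495 = 369.647 oz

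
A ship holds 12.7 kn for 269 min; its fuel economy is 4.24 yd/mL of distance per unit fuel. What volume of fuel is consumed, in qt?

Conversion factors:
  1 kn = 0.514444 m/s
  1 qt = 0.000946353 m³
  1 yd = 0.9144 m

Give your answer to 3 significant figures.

28.7 qt

12.7 kn → 6.53344 m/s
269 min → 16140 s
d = v × t = 6.53344 × 16140 = 105450 m
4.24 yd/mL → 3.87706×10⁶ m/m³
V = d / (distance per unit fuel) = 105450 / 3.87706×10⁶ = 0.0271984 m³
In qt: 0.0271984 / 0.000946353 = 28.7402 qt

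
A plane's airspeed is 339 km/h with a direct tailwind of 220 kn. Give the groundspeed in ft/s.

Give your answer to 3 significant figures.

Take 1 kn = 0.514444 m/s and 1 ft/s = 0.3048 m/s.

339 km/h × (1/3.6) = 94.1667 m/s
220 kn × 0.514444 = 113.178 m/s
Total: 94.1667 + 113.178 = 207.345 m/s
In ft/s: 207.345 / 0.3048 = 680.266 ft/s

680 ft/s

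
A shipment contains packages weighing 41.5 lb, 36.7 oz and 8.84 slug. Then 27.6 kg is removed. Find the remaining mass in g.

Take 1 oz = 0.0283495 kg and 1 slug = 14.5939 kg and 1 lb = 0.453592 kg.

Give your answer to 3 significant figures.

41.5 lb × 0.453592 → 18.8241 kg
36.7 oz × 0.0283495 → 1.04043 kg
8.84 slug × 14.5939 → 129.01 kg
27.6 kg (already kg)
Net: 18.8241 + 1.04043 + 129.01 − 27.6 = 121.275 kg
In g: 121.275 / 0.001 = 121275 g

1.21×10⁵ g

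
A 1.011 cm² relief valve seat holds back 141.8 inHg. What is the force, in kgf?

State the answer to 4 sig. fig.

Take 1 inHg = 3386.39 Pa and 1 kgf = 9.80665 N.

4.950 kgf

141.8 inHg × 3386.39 = 480190 Pa
1.011 cm² × 0.0001 = 1.011×10⁻⁴ m²
F = P × A = 480190 Pa × 1.011×10⁻⁴ m² = 48.5472 N
48.5472 N ÷ (9.80665 N/kgf) = 4.95044 kgf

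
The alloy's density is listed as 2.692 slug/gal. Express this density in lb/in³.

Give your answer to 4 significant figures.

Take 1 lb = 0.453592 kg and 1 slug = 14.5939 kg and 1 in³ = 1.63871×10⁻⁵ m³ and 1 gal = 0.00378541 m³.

2.692 slug/gal × 14.5939 kg/slug ÷ 0.00378541 m³/gal = 10378.5 kg/m³
10378.5 kg/m³ ÷ 0.453592 kg/lb × 1.63871×10⁻⁵ m³/in³ = 0.374948 lb/in³

0.3749 lb/in³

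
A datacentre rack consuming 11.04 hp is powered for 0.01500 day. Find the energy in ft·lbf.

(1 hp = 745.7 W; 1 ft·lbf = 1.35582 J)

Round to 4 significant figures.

11.04 hp × 745.7 → 8232.53 W
0.01500 day × 86400 → 1296 s
E = P × t = 8232.53 W × 1296 s = 1.06694×10⁷ J
1.06694×10⁷ J ÷ (1.35582 J/ft·lbf) = 7.86933×10⁶ ft·lbf

7.869×10⁶ ft·lbf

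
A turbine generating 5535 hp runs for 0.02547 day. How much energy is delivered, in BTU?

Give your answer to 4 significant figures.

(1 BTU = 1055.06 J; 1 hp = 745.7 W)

8.609×10⁶ BTU

5535 hp × 745.7 → 4.12745×10⁶ W
0.02547 day × 86400 → 2200.61 s
E = P × t = 4.12745×10⁶ W × 2200.61 s = 9.08291×10⁹ J
9.08291×10⁹ J ÷ (1055.06 J/BTU) = 8.6089×10⁶ BTU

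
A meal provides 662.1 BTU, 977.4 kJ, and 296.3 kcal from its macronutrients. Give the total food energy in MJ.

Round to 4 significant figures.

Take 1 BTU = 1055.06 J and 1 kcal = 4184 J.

2.916 MJ

662.1 BTU × 1055.06 → 698555 J
977.4 kJ × 1000 → 977400 J
296.3 kcal × 4184 → 1.23972×10⁶ J
Sum: 698555 + 977400 + 1.23972×10⁶ = 2.91568×10⁶ J
In MJ: 2.91568×10⁶ / 1000000 = 2.91568 MJ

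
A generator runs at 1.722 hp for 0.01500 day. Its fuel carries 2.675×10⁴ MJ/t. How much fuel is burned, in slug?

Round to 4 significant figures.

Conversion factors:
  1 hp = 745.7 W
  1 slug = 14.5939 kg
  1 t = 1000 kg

0.004263 slug

1.722 hp → 1284.1 W
0.01500 day → 1296 s
E = P × t = 1284.1 × 1296 = 1.66419×10⁶ J
2.675×10⁴ MJ/t → 2.675×10⁷ J/kg
m = E / e_s = 1.66419×10⁶ / 2.675×10⁷ = 0.0622127 kg
In slug: 0.0622127 / 14.5939 = 0.00426292 slug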